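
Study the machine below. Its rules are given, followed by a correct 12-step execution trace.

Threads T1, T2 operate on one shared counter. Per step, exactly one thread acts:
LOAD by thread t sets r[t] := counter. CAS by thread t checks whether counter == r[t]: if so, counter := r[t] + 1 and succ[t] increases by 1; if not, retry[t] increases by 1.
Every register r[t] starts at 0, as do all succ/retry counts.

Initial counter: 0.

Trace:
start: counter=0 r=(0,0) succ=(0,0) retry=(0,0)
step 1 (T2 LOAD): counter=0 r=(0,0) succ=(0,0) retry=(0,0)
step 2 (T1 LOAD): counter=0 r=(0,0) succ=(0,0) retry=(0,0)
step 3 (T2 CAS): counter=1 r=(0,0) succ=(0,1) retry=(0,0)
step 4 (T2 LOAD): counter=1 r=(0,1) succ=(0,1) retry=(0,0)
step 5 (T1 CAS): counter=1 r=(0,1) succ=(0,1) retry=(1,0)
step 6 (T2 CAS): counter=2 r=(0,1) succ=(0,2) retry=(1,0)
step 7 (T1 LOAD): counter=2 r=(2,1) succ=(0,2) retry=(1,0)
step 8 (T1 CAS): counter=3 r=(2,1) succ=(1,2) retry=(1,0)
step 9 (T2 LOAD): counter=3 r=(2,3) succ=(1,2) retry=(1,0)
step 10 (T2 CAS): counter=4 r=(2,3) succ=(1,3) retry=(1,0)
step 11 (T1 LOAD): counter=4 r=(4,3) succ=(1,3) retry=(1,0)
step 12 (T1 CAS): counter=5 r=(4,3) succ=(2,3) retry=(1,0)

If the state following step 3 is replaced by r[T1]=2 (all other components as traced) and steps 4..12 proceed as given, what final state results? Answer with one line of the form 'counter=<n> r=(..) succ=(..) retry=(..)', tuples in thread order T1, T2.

state after step 3 := counter=1 r=(2,0) succ=(0,1) retry=(0,0)
step 4 (T2 LOAD): counter=1 r=(2,1) succ=(0,1) retry=(0,0)
step 5 (T1 CAS): counter=1 r=(2,1) succ=(0,1) retry=(1,0)
step 6 (T2 CAS): counter=2 r=(2,1) succ=(0,2) retry=(1,0)
step 7 (T1 LOAD): counter=2 r=(2,1) succ=(0,2) retry=(1,0)
step 8 (T1 CAS): counter=3 r=(2,1) succ=(1,2) retry=(1,0)
step 9 (T2 LOAD): counter=3 r=(2,3) succ=(1,2) retry=(1,0)
step 10 (T2 CAS): counter=4 r=(2,3) succ=(1,3) retry=(1,0)
step 11 (T1 LOAD): counter=4 r=(4,3) succ=(1,3) retry=(1,0)
step 12 (T1 CAS): counter=5 r=(4,3) succ=(2,3) retry=(1,0)

counter=5 r=(4,3) succ=(2,3) retry=(1,0)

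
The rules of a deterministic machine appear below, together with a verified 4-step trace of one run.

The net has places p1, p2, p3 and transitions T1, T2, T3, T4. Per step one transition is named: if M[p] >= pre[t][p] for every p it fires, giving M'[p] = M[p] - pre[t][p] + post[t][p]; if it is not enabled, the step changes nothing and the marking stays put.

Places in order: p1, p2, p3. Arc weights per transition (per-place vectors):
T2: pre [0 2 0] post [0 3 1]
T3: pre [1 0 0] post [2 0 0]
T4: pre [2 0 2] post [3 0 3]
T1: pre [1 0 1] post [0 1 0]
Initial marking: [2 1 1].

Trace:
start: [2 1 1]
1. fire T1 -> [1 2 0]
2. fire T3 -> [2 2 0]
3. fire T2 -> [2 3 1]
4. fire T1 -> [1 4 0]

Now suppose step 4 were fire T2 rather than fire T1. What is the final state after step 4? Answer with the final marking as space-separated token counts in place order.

2 4 2

(re-executing from step 4 with the substitution; state before step 4: [2 3 1])
4. fire T2 -> [2 4 2]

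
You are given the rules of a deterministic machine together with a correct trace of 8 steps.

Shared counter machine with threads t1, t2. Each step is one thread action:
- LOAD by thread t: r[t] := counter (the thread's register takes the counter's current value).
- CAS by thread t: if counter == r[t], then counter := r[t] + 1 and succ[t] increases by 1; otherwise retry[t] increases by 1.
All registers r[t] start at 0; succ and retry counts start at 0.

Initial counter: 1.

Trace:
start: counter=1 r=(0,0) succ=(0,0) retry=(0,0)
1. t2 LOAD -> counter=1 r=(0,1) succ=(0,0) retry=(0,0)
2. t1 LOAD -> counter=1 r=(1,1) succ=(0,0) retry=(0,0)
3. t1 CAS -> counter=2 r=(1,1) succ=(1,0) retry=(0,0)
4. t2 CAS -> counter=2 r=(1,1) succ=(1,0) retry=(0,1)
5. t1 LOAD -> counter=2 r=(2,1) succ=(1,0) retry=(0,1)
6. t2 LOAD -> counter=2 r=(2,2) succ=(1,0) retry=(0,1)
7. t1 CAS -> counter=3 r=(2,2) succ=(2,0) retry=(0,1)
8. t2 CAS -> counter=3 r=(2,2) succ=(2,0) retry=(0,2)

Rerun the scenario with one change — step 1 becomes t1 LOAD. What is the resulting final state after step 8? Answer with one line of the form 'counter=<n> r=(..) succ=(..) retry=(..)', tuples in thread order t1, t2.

(re-executing from step 1 with the substitution; state before step 1: counter=1 r=(0,0) succ=(0,0) retry=(0,0))
1. t1 LOAD -> counter=1 r=(1,0) succ=(0,0) retry=(0,0)
2. t1 LOAD -> counter=1 r=(1,0) succ=(0,0) retry=(0,0)
3. t1 CAS -> counter=2 r=(1,0) succ=(1,0) retry=(0,0)
4. t2 CAS -> counter=2 r=(1,0) succ=(1,0) retry=(0,1)
5. t1 LOAD -> counter=2 r=(2,0) succ=(1,0) retry=(0,1)
6. t2 LOAD -> counter=2 r=(2,2) succ=(1,0) retry=(0,1)
7. t1 CAS -> counter=3 r=(2,2) succ=(2,0) retry=(0,1)
8. t2 CAS -> counter=3 r=(2,2) succ=(2,0) retry=(0,2)

counter=3 r=(2,2) succ=(2,0) retry=(0,2)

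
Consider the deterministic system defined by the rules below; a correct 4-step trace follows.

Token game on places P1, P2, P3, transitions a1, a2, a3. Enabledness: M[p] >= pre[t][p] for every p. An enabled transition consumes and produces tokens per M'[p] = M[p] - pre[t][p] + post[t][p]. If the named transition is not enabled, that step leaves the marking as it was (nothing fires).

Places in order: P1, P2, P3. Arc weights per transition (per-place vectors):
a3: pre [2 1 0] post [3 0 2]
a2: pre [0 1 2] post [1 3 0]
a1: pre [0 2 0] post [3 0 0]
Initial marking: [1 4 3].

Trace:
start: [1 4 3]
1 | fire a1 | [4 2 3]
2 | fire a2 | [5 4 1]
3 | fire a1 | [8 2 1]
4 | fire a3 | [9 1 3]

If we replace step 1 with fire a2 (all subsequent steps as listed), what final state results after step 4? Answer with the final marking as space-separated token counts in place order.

6 3 3

(re-executing from step 1 with the substitution; state before step 1: [1 4 3])
1 | fire a2 | [2 6 1]
2 | fire a2 | [2 6 1]
3 | fire a1 | [5 4 1]
4 | fire a3 | [6 3 3]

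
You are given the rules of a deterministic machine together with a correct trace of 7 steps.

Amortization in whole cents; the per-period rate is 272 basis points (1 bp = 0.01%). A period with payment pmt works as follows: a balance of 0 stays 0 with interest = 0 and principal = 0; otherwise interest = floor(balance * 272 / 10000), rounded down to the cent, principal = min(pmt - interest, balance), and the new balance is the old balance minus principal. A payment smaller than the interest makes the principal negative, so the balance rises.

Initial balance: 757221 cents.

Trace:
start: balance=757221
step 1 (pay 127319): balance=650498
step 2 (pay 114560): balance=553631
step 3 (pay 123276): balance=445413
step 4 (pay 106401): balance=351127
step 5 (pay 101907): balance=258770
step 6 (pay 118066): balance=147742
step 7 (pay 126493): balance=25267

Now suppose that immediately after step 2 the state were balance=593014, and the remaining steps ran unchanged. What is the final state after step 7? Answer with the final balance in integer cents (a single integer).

70305

state after step 2 := balance=593014
step 3 (pay 123276): balance=485867
step 4 (pay 106401): balance=392681
step 5 (pay 101907): balance=301454
step 6 (pay 118066): balance=191587
step 7 (pay 126493): balance=70305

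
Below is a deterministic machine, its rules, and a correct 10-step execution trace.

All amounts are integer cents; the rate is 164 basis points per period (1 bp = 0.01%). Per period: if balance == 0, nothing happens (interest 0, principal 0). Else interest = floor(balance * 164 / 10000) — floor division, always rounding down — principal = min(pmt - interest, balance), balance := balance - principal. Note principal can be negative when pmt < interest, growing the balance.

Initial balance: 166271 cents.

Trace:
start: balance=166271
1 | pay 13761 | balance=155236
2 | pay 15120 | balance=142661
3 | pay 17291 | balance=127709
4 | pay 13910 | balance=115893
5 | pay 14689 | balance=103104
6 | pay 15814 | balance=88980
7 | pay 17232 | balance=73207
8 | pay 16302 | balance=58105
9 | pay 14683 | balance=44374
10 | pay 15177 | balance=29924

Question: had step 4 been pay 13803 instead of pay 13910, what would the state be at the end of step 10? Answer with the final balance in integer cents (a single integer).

30043

(re-executing from step 4 with the substitution; state before step 4: balance=127709)
4 | pay 13803 | balance=116000
5 | pay 14689 | balance=103213
6 | pay 15814 | balance=89091
7 | pay 17232 | balance=73320
8 | pay 16302 | balance=58220
9 | pay 14683 | balance=44491
10 | pay 15177 | balance=30043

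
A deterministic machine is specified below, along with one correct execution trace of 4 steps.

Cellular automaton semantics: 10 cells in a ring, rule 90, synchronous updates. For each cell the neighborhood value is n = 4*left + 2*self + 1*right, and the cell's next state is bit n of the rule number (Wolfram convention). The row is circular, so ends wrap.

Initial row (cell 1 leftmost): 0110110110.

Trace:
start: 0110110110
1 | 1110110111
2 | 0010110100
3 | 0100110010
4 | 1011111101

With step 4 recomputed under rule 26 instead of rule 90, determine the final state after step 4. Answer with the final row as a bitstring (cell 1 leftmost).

1011101101

(re-executing step 4 under rule 26; state before step 4: 0100110010)
4 | 1011101101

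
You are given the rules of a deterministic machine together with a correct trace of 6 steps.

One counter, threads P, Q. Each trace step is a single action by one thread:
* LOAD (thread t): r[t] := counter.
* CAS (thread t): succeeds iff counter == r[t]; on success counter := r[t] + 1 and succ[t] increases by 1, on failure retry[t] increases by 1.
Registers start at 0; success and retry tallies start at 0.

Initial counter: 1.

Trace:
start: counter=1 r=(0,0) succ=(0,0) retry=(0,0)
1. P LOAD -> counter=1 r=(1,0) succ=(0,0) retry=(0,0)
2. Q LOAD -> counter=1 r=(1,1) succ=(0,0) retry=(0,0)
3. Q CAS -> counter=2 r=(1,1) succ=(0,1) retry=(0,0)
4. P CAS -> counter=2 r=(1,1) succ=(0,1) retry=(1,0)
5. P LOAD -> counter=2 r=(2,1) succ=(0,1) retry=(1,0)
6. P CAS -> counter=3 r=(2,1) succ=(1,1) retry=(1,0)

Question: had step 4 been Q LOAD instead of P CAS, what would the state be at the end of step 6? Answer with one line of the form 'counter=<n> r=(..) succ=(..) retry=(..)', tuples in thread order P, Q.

(re-executing from step 4 with the substitution; state before step 4: counter=2 r=(1,1) succ=(0,1) retry=(0,0))
4. Q LOAD -> counter=2 r=(1,2) succ=(0,1) retry=(0,0)
5. P LOAD -> counter=2 r=(2,2) succ=(0,1) retry=(0,0)
6. P CAS -> counter=3 r=(2,2) succ=(1,1) retry=(0,0)

counter=3 r=(2,2) succ=(1,1) retry=(0,0)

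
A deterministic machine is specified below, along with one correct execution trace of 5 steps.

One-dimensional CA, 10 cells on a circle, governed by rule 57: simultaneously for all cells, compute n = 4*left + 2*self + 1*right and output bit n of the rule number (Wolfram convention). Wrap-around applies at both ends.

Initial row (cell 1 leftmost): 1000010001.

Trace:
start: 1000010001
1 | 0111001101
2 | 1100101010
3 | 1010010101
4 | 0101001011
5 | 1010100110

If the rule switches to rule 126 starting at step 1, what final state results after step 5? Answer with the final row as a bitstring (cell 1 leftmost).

1100111011

(re-executing steps 1..5 under rule 126; state before step 1: 1000010001)
1 | 1100111011
2 | 0111101110
3 | 1100111011
4 | 0111101110
5 | 1100111011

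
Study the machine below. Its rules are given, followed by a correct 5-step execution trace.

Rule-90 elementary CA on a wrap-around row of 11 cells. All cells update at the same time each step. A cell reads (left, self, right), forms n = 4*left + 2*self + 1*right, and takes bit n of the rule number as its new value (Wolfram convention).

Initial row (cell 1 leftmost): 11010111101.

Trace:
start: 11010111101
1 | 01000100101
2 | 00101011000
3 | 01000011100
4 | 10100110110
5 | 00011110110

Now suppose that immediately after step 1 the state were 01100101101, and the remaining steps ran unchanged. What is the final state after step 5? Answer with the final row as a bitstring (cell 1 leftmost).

state after step 1 := 01100101101
2 | 01111001100
3 | 11001111110
4 | 11111000010
5 | 10001100100

10001100100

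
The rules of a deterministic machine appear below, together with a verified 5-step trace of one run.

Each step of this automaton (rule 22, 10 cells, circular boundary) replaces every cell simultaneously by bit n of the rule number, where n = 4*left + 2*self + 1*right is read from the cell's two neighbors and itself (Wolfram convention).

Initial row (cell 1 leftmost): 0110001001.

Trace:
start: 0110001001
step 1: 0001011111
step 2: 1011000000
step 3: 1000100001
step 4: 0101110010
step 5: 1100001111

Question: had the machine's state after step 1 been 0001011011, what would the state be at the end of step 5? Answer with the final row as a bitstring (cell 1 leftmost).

state after step 1 := 0001011011
step 2: 1011000000
step 3: 1000100001
step 4: 0101110010
step 5: 1100001111

1100001111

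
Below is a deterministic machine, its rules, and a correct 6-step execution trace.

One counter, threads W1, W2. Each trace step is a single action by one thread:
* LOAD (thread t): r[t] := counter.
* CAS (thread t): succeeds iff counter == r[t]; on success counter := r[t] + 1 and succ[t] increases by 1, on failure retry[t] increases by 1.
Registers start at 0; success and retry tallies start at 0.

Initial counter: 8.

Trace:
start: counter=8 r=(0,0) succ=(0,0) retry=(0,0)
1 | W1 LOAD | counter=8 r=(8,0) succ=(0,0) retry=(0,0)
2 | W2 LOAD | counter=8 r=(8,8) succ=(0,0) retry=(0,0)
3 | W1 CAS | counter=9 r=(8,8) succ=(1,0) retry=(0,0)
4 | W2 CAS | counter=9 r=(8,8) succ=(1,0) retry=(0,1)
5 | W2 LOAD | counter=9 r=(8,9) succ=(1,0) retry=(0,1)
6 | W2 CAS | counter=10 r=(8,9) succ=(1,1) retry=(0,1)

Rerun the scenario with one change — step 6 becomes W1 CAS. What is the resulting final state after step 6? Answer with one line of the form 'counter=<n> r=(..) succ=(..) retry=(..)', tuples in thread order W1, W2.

counter=9 r=(8,9) succ=(1,0) retry=(1,1)

(re-executing from step 6 with the substitution; state before step 6: counter=9 r=(8,9) succ=(1,0) retry=(0,1))
6 | W1 CAS | counter=9 r=(8,9) succ=(1,0) retry=(1,1)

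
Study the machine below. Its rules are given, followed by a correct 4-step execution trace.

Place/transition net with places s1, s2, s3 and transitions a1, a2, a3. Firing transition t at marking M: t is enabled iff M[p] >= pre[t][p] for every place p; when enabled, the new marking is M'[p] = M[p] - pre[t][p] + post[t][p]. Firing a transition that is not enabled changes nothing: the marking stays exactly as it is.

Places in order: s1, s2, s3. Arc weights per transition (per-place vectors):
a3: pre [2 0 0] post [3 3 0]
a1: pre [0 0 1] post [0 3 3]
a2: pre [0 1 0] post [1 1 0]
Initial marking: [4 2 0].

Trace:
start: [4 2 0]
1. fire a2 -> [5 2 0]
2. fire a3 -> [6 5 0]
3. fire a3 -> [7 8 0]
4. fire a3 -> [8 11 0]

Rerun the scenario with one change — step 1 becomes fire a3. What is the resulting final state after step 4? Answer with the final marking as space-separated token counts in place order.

8 14 0

(re-executing from step 1 with the substitution; state before step 1: [4 2 0])
1. fire a3 -> [5 5 0]
2. fire a3 -> [6 8 0]
3. fire a3 -> [7 11 0]
4. fire a3 -> [8 14 0]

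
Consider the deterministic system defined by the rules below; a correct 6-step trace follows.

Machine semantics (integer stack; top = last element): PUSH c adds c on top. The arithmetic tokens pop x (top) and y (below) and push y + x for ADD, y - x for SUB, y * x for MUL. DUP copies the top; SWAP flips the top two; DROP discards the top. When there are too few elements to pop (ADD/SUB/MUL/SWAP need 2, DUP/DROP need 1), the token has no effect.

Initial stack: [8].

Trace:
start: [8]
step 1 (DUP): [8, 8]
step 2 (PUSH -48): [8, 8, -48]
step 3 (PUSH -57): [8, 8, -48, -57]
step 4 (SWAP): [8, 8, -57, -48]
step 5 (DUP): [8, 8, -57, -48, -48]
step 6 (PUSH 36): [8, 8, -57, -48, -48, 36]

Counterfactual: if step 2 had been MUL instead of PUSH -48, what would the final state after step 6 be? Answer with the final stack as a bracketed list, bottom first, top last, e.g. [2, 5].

[-57, 64, 64, 36]

(re-executing from step 2 with the substitution; state before step 2: [8, 8])
step 2 (MUL): [64]
step 3 (PUSH -57): [64, -57]
step 4 (SWAP): [-57, 64]
step 5 (DUP): [-57, 64, 64]
step 6 (PUSH 36): [-57, 64, 64, 36]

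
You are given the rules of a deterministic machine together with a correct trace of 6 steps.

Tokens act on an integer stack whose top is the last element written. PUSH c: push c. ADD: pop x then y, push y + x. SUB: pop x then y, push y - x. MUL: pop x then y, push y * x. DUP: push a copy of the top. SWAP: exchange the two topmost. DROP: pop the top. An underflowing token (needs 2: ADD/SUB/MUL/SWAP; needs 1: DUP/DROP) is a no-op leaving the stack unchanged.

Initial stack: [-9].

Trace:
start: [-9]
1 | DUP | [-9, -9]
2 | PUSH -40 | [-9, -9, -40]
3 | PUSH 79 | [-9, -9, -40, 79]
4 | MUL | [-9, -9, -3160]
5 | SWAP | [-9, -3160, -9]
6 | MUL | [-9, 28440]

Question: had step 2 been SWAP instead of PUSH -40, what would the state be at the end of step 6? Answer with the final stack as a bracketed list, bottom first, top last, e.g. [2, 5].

(re-executing from step 2 with the substitution; state before step 2: [-9, -9])
2 | SWAP | [-9, -9]
3 | PUSH 79 | [-9, -9, 79]
4 | MUL | [-9, -711]
5 | SWAP | [-711, -9]
6 | MUL | [6399]

[6399]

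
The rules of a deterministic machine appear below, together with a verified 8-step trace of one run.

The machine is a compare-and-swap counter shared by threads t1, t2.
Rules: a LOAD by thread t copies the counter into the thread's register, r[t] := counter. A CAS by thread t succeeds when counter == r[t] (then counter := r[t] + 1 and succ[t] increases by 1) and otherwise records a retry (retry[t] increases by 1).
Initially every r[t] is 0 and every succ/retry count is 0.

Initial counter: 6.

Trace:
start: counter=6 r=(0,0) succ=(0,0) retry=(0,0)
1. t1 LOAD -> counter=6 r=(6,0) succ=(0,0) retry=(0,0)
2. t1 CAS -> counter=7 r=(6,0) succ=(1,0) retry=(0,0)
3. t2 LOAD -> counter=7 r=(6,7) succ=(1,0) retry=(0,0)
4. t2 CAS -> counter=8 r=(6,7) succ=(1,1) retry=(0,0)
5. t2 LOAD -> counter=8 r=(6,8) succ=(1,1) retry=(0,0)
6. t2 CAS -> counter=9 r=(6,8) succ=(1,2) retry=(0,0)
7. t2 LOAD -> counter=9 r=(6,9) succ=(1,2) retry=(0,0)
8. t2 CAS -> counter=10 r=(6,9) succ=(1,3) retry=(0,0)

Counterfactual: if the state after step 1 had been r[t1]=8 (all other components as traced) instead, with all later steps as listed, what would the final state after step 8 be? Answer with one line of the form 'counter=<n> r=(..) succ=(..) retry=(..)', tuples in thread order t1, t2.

state after step 1 := counter=6 r=(8,0) succ=(0,0) retry=(0,0)
2. t1 CAS -> counter=6 r=(8,0) succ=(0,0) retry=(1,0)
3. t2 LOAD -> counter=6 r=(8,6) succ=(0,0) retry=(1,0)
4. t2 CAS -> counter=7 r=(8,6) succ=(0,1) retry=(1,0)
5. t2 LOAD -> counter=7 r=(8,7) succ=(0,1) retry=(1,0)
6. t2 CAS -> counter=8 r=(8,7) succ=(0,2) retry=(1,0)
7. t2 LOAD -> counter=8 r=(8,8) succ=(0,2) retry=(1,0)
8. t2 CAS -> counter=9 r=(8,8) succ=(0,3) retry=(1,0)

counter=9 r=(8,8) succ=(0,3) retry=(1,0)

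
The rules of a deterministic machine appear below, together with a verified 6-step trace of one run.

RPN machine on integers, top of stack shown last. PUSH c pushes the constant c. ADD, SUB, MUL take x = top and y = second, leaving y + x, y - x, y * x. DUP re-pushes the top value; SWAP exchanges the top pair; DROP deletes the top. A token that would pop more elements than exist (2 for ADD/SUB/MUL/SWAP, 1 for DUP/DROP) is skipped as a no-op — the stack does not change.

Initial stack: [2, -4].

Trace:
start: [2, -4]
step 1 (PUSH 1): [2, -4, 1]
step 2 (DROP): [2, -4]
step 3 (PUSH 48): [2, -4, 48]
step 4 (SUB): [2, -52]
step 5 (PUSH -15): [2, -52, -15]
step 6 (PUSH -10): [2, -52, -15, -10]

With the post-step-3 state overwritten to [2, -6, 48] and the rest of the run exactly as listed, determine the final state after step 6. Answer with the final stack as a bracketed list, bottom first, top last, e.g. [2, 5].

[2, -54, -15, -10]

state after step 3 := [2, -6, 48]
step 4 (SUB): [2, -54]
step 5 (PUSH -15): [2, -54, -15]
step 6 (PUSH -10): [2, -54, -15, -10]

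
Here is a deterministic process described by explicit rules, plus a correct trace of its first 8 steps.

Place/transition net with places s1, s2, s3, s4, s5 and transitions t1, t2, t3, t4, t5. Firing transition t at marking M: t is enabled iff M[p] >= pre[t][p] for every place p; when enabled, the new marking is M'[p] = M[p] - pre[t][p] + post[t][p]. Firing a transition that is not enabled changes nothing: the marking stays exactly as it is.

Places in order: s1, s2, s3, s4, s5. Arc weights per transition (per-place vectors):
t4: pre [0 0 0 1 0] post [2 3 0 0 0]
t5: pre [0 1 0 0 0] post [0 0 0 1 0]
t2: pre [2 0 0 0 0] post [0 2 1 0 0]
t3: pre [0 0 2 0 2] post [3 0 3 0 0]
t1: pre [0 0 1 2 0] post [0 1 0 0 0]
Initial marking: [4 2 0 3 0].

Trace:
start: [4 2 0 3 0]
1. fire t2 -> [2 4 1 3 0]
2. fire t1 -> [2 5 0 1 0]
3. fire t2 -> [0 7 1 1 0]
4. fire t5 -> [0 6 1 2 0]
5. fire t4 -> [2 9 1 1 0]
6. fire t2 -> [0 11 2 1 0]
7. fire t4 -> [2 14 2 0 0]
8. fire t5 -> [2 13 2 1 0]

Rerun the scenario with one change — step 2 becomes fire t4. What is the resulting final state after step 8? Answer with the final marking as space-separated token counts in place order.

4 15 3 2 0

(re-executing from step 2 with the substitution; state before step 2: [2 4 1 3 0])
2. fire t4 -> [4 7 1 2 0]
3. fire t2 -> [2 9 2 2 0]
4. fire t5 -> [2 8 2 3 0]
5. fire t4 -> [4 11 2 2 0]
6. fire t2 -> [2 13 3 2 0]
7. fire t4 -> [4 16 3 1 0]
8. fire t5 -> [4 15 3 2 0]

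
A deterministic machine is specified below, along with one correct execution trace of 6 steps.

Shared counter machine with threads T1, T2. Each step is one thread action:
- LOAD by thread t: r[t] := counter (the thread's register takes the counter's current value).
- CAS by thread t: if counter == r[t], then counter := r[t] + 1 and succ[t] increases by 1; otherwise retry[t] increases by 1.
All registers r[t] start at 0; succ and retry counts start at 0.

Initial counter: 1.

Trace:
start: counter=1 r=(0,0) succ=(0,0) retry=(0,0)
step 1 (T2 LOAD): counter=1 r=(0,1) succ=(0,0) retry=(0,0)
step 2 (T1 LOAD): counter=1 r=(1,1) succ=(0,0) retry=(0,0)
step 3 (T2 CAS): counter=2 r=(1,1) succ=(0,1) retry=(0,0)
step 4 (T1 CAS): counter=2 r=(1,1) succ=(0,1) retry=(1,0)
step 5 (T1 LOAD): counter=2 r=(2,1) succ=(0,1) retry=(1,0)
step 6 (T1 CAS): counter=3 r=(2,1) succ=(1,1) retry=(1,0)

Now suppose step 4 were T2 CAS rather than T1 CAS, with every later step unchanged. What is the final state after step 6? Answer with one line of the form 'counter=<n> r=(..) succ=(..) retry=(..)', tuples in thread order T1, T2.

(re-executing from step 4 with the substitution; state before step 4: counter=2 r=(1,1) succ=(0,1) retry=(0,0))
step 4 (T2 CAS): counter=2 r=(1,1) succ=(0,1) retry=(0,1)
step 5 (T1 LOAD): counter=2 r=(2,1) succ=(0,1) retry=(0,1)
step 6 (T1 CAS): counter=3 r=(2,1) succ=(1,1) retry=(0,1)

counter=3 r=(2,1) succ=(1,1) retry=(0,1)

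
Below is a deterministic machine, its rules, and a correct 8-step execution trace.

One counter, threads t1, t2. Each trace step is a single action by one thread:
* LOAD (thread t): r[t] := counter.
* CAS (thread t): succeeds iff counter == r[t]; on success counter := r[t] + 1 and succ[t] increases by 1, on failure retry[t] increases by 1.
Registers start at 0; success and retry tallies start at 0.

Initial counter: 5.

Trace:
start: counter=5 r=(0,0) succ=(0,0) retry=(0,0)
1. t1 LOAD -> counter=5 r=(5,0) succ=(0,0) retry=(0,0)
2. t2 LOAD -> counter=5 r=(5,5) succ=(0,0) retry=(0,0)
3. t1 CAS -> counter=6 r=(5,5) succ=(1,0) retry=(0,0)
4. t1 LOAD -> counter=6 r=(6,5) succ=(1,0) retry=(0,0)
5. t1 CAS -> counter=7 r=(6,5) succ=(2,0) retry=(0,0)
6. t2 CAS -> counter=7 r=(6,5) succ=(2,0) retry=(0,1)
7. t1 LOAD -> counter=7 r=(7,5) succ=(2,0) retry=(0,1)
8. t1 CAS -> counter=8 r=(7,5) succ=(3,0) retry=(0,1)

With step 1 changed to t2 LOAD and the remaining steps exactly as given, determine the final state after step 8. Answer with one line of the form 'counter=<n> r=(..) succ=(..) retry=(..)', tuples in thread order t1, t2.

(re-executing from step 1 with the substitution; state before step 1: counter=5 r=(0,0) succ=(0,0) retry=(0,0))
1. t2 LOAD -> counter=5 r=(0,5) succ=(0,0) retry=(0,0)
2. t2 LOAD -> counter=5 r=(0,5) succ=(0,0) retry=(0,0)
3. t1 CAS -> counter=5 r=(0,5) succ=(0,0) retry=(1,0)
4. t1 LOAD -> counter=5 r=(5,5) succ=(0,0) retry=(1,0)
5. t1 CAS -> counter=6 r=(5,5) succ=(1,0) retry=(1,0)
6. t2 CAS -> counter=6 r=(5,5) succ=(1,0) retry=(1,1)
7. t1 LOAD -> counter=6 r=(6,5) succ=(1,0) retry=(1,1)
8. t1 CAS -> counter=7 r=(6,5) succ=(2,0) retry=(1,1)

counter=7 r=(6,5) succ=(2,0) retry=(1,1)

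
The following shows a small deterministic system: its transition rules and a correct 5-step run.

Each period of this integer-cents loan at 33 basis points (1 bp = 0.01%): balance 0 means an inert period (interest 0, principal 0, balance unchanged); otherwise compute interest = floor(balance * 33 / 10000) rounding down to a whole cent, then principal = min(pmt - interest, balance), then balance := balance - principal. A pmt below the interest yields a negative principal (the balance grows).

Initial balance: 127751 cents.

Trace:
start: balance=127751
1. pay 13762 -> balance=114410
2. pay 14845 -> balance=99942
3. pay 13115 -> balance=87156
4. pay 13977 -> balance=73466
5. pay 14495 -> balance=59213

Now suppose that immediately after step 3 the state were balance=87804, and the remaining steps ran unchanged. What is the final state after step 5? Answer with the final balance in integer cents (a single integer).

59865

state after step 3 := balance=87804
4. pay 13977 -> balance=74116
5. pay 14495 -> balance=59865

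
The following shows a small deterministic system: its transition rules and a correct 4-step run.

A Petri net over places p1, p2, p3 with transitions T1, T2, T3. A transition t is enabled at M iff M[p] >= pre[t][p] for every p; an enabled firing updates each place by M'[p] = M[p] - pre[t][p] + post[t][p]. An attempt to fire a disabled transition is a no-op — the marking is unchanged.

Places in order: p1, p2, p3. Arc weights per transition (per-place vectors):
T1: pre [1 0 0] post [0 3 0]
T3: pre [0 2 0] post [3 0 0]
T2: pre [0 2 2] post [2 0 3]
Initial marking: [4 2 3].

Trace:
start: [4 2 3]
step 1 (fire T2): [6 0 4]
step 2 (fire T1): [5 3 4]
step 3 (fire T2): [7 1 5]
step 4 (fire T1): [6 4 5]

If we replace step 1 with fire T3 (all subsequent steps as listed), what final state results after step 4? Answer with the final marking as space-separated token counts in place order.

(re-executing from step 1 with the substitution; state before step 1: [4 2 3])
step 1 (fire T3): [7 0 3]
step 2 (fire T1): [6 3 3]
step 3 (fire T2): [8 1 4]
step 4 (fire T1): [7 4 4]

7 4 4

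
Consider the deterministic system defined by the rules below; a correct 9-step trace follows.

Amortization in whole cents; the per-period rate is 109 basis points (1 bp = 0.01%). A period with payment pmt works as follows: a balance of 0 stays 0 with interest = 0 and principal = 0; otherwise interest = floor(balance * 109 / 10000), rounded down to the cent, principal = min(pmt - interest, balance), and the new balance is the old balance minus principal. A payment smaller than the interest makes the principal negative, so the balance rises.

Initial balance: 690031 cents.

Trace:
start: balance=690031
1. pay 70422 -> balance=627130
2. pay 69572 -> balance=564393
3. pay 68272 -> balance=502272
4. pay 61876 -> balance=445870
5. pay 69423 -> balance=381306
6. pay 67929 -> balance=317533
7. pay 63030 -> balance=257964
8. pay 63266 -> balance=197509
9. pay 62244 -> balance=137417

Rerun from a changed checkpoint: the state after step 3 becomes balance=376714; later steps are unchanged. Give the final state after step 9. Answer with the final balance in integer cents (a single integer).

state after step 3 := balance=376714
4. pay 61876 -> balance=318944
5. pay 69423 -> balance=252997
6. pay 67929 -> balance=187825
7. pay 63030 -> balance=126842
8. pay 63266 -> balance=64958
9. pay 62244 -> balance=3422

3422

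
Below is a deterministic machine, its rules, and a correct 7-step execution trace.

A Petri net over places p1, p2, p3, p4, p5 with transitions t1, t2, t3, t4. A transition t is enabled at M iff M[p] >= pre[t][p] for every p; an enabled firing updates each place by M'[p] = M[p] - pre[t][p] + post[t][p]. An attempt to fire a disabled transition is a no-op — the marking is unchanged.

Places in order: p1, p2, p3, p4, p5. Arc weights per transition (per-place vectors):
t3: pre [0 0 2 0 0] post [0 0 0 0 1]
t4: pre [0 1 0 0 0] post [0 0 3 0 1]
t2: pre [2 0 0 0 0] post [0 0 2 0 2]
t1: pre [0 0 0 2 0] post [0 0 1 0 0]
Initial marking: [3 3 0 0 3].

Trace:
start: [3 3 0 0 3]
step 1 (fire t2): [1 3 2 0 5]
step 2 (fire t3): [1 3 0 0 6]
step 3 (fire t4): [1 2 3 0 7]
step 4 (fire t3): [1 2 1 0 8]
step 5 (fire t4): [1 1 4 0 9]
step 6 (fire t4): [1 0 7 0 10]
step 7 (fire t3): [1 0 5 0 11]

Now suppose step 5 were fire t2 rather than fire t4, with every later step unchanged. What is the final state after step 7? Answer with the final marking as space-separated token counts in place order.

(re-executing from step 5 with the substitution; state before step 5: [1 2 1 0 8])
step 5 (fire t2): [1 2 1 0 8]
step 6 (fire t4): [1 1 4 0 9]
step 7 (fire t3): [1 1 2 0 10]

1 1 2 0 10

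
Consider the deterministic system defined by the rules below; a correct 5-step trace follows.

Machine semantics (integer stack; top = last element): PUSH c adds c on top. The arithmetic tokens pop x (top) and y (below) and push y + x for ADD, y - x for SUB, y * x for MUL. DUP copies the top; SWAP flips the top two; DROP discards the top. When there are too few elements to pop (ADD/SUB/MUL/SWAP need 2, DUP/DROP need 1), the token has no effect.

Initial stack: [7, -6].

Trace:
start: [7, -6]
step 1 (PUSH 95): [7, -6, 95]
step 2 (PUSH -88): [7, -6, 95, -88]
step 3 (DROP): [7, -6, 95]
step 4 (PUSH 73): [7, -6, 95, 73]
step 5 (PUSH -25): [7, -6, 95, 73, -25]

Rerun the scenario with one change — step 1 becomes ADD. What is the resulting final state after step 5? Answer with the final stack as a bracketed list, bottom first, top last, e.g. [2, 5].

[1, 73, -25]

(re-executing from step 1 with the substitution; state before step 1: [7, -6])
step 1 (ADD): [1]
step 2 (PUSH -88): [1, -88]
step 3 (DROP): [1]
step 4 (PUSH 73): [1, 73]
step 5 (PUSH -25): [1, 73, -25]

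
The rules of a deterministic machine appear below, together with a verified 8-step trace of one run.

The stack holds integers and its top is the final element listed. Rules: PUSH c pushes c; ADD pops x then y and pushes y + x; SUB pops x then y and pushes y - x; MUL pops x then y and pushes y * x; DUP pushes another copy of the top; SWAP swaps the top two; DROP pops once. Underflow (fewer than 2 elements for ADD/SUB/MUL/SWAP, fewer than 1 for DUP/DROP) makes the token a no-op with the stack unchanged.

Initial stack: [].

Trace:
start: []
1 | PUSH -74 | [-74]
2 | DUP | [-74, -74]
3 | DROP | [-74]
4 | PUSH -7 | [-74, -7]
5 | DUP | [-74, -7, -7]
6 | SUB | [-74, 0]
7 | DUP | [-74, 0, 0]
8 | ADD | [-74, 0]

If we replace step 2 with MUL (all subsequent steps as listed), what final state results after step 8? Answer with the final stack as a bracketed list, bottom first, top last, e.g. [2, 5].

(re-executing from step 2 with the substitution; state before step 2: [-74])
2 | MUL | [-74]
3 | DROP | []
4 | PUSH -7 | [-7]
5 | DUP | [-7, -7]
6 | SUB | [0]
7 | DUP | [0, 0]
8 | ADD | [0]

[0]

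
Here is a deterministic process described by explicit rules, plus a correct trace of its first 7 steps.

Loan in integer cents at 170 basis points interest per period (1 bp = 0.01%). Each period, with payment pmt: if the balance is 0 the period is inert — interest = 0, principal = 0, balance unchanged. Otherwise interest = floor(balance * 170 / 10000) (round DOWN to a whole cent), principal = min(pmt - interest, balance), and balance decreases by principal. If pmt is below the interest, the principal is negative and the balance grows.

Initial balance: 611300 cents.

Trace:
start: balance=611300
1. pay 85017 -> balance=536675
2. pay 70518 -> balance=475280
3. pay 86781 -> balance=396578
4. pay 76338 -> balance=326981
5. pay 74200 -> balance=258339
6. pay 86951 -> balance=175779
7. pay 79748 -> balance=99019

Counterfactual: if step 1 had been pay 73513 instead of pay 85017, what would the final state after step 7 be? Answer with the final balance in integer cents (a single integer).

111749

(re-executing from step 1 with the substitution; state before step 1: balance=611300)
1. pay 73513 -> balance=548179
2. pay 70518 -> balance=486980
3. pay 86781 -> balance=408477
4. pay 76338 -> balance=339083
5. pay 74200 -> balance=270647
6. pay 86951 -> balance=188296
7. pay 79748 -> balance=111749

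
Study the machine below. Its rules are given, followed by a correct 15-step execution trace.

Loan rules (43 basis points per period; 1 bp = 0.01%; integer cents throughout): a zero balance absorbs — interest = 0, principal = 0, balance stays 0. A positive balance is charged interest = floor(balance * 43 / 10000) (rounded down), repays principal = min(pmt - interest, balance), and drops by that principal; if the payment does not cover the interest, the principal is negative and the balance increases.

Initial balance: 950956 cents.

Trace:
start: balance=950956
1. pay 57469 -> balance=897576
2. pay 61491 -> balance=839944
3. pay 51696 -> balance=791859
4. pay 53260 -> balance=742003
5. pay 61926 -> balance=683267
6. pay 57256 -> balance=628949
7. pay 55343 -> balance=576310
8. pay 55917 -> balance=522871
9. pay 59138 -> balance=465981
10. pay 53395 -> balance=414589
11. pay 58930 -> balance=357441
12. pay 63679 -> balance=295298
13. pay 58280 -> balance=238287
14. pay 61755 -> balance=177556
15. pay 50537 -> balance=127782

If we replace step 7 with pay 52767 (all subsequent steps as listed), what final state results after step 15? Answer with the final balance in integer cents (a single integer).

(re-executing from step 7 with the substitution; state before step 7: balance=628949)
7. pay 52767 -> balance=578886
8. pay 55917 -> balance=525458
9. pay 59138 -> balance=468579
10. pay 53395 -> balance=417198
11. pay 58930 -> balance=360061
12. pay 63679 -> balance=297930
13. pay 58280 -> balance=240931
14. pay 61755 -> balance=180212
15. pay 50537 -> balance=130449

130449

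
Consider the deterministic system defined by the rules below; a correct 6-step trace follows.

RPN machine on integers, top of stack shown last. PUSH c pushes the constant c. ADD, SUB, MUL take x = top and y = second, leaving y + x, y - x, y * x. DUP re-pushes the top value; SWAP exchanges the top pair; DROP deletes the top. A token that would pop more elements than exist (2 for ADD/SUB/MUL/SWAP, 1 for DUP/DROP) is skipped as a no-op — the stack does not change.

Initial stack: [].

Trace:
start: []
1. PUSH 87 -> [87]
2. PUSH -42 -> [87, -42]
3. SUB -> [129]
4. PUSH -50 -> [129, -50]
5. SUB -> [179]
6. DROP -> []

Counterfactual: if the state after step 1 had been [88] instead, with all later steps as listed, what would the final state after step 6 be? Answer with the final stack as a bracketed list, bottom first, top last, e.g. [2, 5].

state after step 1 := [88]
2. PUSH -42 -> [88, -42]
3. SUB -> [130]
4. PUSH -50 -> [130, -50]
5. SUB -> [180]
6. DROP -> []

[]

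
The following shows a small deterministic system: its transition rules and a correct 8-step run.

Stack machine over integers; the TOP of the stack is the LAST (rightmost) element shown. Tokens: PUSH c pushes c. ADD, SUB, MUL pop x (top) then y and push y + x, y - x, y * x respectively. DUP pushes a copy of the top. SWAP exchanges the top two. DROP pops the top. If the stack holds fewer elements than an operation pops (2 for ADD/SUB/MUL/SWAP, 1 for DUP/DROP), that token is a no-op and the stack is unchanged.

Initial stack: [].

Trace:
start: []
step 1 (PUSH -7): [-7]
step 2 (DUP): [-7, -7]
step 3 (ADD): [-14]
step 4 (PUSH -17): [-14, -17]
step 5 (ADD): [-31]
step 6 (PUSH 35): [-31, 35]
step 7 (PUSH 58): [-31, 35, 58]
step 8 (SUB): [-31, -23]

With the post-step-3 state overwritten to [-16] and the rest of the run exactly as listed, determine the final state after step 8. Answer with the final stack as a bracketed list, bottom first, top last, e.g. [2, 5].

state after step 3 := [-16]
step 4 (PUSH -17): [-16, -17]
step 5 (ADD): [-33]
step 6 (PUSH 35): [-33, 35]
step 7 (PUSH 58): [-33, 35, 58]
step 8 (SUB): [-33, -23]

[-33, -23]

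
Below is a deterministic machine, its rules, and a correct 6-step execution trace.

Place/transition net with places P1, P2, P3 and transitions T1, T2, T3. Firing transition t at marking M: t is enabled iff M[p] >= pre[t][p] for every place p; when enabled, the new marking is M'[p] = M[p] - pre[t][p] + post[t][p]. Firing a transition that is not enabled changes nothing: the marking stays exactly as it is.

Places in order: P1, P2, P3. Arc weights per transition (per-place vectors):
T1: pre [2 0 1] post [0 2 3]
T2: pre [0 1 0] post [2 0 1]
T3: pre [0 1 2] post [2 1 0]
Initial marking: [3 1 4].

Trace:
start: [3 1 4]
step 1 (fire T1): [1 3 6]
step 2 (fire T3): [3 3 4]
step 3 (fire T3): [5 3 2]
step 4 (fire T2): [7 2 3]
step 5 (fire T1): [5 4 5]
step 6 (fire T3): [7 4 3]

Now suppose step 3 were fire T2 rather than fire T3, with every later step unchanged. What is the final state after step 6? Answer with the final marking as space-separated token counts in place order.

(re-executing from step 3 with the substitution; state before step 3: [3 3 4])
step 3 (fire T2): [5 2 5]
step 4 (fire T2): [7 1 6]
step 5 (fire T1): [5 3 8]
step 6 (fire T3): [7 3 6]

7 3 6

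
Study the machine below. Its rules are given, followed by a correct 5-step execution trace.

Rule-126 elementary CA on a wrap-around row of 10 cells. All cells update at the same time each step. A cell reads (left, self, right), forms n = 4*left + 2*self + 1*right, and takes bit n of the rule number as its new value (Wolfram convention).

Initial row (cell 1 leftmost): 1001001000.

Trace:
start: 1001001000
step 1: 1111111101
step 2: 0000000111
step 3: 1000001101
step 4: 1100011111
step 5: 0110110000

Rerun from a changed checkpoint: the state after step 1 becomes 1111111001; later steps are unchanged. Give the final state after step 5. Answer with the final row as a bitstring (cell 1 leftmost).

0111100000

state after step 1 := 1111111001
step 2: 0000001111
step 3: 1000011001
step 4: 1100111111
step 5: 0111100000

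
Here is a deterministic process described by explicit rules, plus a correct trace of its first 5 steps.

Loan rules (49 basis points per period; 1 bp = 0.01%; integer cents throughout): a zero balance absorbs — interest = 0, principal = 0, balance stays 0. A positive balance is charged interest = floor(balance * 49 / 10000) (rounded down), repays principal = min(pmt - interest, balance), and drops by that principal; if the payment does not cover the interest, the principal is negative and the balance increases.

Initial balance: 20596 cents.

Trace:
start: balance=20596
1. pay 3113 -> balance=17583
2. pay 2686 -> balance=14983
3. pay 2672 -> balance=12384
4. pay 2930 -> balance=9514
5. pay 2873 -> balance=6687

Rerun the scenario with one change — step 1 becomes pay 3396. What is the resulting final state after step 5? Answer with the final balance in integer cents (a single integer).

6399

(re-executing from step 1 with the substitution; state before step 1: balance=20596)
1. pay 3396 -> balance=17300
2. pay 2686 -> balance=14698
3. pay 2672 -> balance=12098
4. pay 2930 -> balance=9227
5. pay 2873 -> balance=6399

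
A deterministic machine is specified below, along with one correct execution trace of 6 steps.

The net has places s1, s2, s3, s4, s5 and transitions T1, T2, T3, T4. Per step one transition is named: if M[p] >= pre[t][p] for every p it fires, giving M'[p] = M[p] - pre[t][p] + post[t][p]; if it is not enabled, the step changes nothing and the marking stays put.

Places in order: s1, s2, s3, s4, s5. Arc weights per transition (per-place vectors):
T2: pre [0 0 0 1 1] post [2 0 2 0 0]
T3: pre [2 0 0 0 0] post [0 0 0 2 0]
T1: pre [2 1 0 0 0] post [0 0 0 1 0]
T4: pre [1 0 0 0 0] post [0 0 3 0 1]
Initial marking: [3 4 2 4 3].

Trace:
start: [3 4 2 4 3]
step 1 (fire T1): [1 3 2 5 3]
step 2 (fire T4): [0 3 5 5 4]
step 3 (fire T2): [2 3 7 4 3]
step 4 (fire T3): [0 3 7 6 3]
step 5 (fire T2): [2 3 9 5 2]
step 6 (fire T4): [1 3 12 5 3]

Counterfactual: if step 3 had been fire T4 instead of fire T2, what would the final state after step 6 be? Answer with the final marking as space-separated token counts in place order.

(re-executing from step 3 with the substitution; state before step 3: [0 3 5 5 4])
step 3 (fire T4): [0 3 5 5 4]
step 4 (fire T3): [0 3 5 5 4]
step 5 (fire T2): [2 3 7 4 3]
step 6 (fire T4): [1 3 10 4 4]

1 3 10 4 4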